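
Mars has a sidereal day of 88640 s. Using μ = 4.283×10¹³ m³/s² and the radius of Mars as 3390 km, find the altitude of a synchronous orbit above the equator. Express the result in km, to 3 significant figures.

h_sync ≈ 17000 km

A synchronous orbit has period T, so by Kepler's third law a = (μT²/4π²)^(1/3).
μT²/4π² = 4.283×10¹³ × (8.864×10⁴)² / 39.48 = 8.524×10²¹ m³.
a = 2.043×10⁷ m = 20428 km.
Altitude h = a − R = 20428 − 3390 = 17038 km.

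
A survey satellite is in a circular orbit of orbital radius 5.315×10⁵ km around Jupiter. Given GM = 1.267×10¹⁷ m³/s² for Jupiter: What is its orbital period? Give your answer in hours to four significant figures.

T ≈ 60.08 hours

r = 5.315×10⁵ km = 5.315×10⁸ m.
Kepler's third law: T = 2π√(r³/μ) = 2π√((5.315×10⁸)³ / 1.267×10¹⁷).
r³/μ = 1.185×10⁹ s², so T = 2π × 3.442×10⁴ = 2.163×10⁵ s.
Converting: 2.163×10⁵ s ÷ 3600 = 60.08 hours.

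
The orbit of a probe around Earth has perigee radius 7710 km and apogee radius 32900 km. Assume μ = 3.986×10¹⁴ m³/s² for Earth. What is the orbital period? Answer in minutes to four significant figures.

Semi-major axis a = (r_p + r_a)/2 = (7710.0 + 32900)/2 = 20305 km = 2.030×10⁷ m.
By Kepler's third law T = 2π√(a³/μ) = 2π × 4.583×10³ = 2.879×10⁴ s.
= 479.9 minutes.

T ≈ 479.9 minutes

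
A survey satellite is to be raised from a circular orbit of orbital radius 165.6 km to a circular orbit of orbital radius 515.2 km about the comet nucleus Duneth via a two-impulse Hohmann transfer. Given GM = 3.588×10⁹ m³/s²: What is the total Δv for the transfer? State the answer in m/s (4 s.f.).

Δv_total ≈ 59.14 m/s

r₁ = 165.6 km = 1.656×10⁵ m.
r₂ = 515.2 km = 5.152×10⁵ m.
Transfer ellipse a_t = (r₁ + r₂)/2 = 3.404×10⁵ m.
At r₁: circular v_c1 = √(μ/r₁) = 147.2 m/s; transfer-periapsis v_p = √[μ(2/r₁ − 1/a_t)] = 181.1 m/s.
Δv₁ = v_p − v_c1 = 33.89 m/s.
At r₂: circular v_c2 = √(μ/r₂) = 83.45 m/s; transfer-apoapsis v_a = √[μ(2/r₂ − 1/a_t)] = 58.21 m/s.
Δv₂ = v_c2 − v_a = 25.25 m/s.
Total Δv = Δv₁ + Δv₂ = 59.14 m/s.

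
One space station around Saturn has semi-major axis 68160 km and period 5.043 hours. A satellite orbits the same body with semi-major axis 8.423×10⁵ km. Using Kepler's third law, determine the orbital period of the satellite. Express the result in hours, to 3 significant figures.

T₂ ≈ 219 hours

Kepler's third law: T² ∝ a³, so T₂ = T₁ (a₂/a₁)^(3/2).
a₂/a₁ = 12.36, (a₂/a₁)^(3/2) = 43.44.
T₂ = 5.043 × 43.44 = 219.1 hours.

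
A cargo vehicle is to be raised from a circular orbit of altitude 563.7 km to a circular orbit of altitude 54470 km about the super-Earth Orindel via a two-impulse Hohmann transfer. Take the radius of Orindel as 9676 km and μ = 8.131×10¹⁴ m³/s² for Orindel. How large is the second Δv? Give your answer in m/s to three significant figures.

r₁ = 9676 + 563.7 = 10240 km = 1.0240×10⁷ m.
r₂ = 9676 + 54470 = 64146 km = 6.4146×10⁷ m.
Transfer ellipse a_t = (r₁ + r₂)/2 = 3.719×10⁷ m.
At r₁: circular v_c1 = √(μ/r₁) = 8911 m/s; transfer-periapsis v_p = √[μ(2/r₁ − 1/a_t)] = 11700 m/s.
At r₂: circular v_c2 = √(μ/r₂) = 3560 m/s; transfer-apoapsis v_a = √[μ(2/r₂ − 1/a_t)] = 1868 m/s.
Δv₂ = v_c2 − v_a = 1692 m/s.

Δv ≈ 1690 m/s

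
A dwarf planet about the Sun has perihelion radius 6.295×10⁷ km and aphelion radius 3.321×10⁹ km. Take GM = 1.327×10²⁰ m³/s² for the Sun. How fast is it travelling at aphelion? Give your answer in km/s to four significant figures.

v ≈ 1.219 km/s

Semi-major axis a = (r_p + r_a)/2 = 1.6920×10⁹ km = 1.692×10¹² m.
Vis-viva: v² = μ(2/r − 1/a) = 1.327×10²⁰ × (6.022×10⁻¹³ − 5.910×10⁻¹³) = 1.487×10⁶ m²/s².
v = 1219 m/s = 1.219 km/s.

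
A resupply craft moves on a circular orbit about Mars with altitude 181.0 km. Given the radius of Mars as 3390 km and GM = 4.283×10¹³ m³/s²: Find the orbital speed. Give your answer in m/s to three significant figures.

v ≈ 3460 m/s

r = 3390 + 181.0 = 3571.0 km = 3.5710×10⁶ m.
For a circular orbit v = √(μ/r) = √(4.283×10¹³ / 3.571×10⁶) = √(1.199×10⁷) = 3463 m/s.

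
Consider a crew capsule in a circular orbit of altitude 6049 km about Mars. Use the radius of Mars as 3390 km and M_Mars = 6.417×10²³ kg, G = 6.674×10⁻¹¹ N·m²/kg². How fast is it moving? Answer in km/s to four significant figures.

μ = GM = 6.674×10⁻¹¹ × 6.417×10²³ = 4.283×10¹³ m³/s².
r = 3390 + 6049 = 9439.0 km = 9.4390×10⁶ m.
For a circular orbit v = √(μ/r) = √(4.283×10¹³ / 9.439×10⁶) = √(4.537×10⁶) = 2130 m/s.
That is 2.130 km/s.

v ≈ 2.130 km/s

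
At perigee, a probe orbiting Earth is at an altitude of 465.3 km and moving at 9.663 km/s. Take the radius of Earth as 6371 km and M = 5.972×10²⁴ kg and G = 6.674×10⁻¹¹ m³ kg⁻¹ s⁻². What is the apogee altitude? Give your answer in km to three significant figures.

apogee altitude ≈ 21100 km

μ = GM = 6.674×10⁻¹¹ × 5.972×10²⁴ = 3.986×10¹⁴ m³/s².
r_p = 6371 + 465.3 = 6836.3 km = 6.836×10⁶ m.
Specific energy ε = v²/2 − μ/r = -1.162×10⁷ J/kg, so a = −μ/(2ε) = 1.716×10⁷ m.
The apsides satisfy r_p + r_a = 2a, so the apogee radius is 2a − r_p = 2.748×10⁷ m = 27478 km.
Apogee altitude = 27478 − 6371 = 21107 km.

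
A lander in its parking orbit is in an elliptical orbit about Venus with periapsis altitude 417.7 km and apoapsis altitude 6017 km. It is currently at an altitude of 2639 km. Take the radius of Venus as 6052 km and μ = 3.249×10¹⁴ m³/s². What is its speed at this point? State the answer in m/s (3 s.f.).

v ≈ 6300 m/s

r_p = 6052 + 417.7 = 6469.7 km = 6.4697×10⁶ m.
r_a = 6052 + 6017 = 12069 km = 1.2069×10⁷ m.
r = 6052 + 2639 = 8691.0 km = 8.691×10⁶ m.
Semi-major axis a = (r_p + r_a)/2 = 9269.4 km = 9.269×10⁶ m.
Vis-viva: v² = μ(2/r − 1/a) = 3.249×10¹⁴ × (2.301×10⁻⁷ − 1.079×10⁻⁷) = 3.972×10⁷ m²/s².
v = 6302 m/s.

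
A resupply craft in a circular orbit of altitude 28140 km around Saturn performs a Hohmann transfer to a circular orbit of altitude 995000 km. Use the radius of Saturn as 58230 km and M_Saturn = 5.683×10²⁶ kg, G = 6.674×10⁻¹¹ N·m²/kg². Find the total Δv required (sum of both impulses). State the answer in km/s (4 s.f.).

Δv_total ≈ 11.20 km/s

μ = GM = 6.674×10⁻¹¹ × 5.683×10²⁶ = 3.793×10¹⁶ m³/s².
r₁ = 58230 + 28140 = 86370 km = 8.6370×10⁷ m.
r₂ = 58230 + 995000 = 1053200 km = 1.0532×10⁹ m.
Transfer ellipse a_t = (r₁ + r₂)/2 = 5.698×10⁸ m.
At r₁: circular v_c1 = √(μ/r₁) = 20960 m/s; transfer-perikrone v_p = √[μ(2/r₁ − 1/a_t)] = 28490 m/s.
Δv₁ = v_p − v_c1 = 7535 m/s.
At r₂: circular v_c2 = √(μ/r₂) = 6001 m/s; transfer-apokrone v_a = √[μ(2/r₂ − 1/a_t)] = 2336 m/s.
Δv₂ = v_c2 − v_a = 3665 m/s.
Total Δv = Δv₁ + Δv₂ = 11200 m/s = 11.20 km/s.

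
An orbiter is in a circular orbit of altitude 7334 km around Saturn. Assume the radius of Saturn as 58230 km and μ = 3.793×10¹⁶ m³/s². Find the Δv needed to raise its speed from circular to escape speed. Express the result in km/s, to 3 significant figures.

r = 58230 + 7334 = 65564 km = 6.5564×10⁷ m.
Circular speed v_c = √(μ/r) = 24050 m/s.
Escape speed v_esc = √(2μ/r) = √2 × v_c = 34020 m/s.
Δv = v_esc − v_c = 9963 m/s = 9.963 km/s.

Δv ≈ 9.96 km/s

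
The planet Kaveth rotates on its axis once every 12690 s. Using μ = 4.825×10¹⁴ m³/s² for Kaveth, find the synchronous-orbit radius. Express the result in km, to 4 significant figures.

A synchronous orbit has period T, so by Kepler's third law a = (μT²/4π²)^(1/3).
μT²/4π² = 4.825×10¹⁴ × (1.269×10⁴)² / 39.48 = 1.968×10²¹ m³.
a = 1.253×10⁷ m = 12532 km.

r_sync ≈ 12530 km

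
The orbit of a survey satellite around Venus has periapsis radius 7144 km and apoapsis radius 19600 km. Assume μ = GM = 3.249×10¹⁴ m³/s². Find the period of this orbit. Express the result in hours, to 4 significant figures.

T ≈ 4.735 hours

Semi-major axis a = (r_p + r_a)/2 = (7144.0 + 19600)/2 = 13372 km = 1.337×10⁷ m.
By Kepler's third law T = 2π√(a³/μ) = 2π × 2.713×10³ = 1.705×10⁴ s.
= 4.735 hours.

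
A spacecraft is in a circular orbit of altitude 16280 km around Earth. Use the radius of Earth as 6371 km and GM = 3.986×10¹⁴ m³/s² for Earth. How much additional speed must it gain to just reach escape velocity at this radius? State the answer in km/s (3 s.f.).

r = 6371 + 16280 = 22651 km = 2.2651×10⁷ m.
Circular speed v_c = √(μ/r) = 4195 m/s.
Escape speed v_esc = √(2μ/r) = √2 × v_c = 5933 m/s.
Δv = v_esc − v_c = 1738 m/s = 1.738 km/s.

Δv ≈ 1.74 km/s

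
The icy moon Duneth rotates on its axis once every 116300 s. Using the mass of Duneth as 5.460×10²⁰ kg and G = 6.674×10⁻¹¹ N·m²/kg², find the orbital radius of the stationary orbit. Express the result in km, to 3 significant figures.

μ = GM = 6.674×10⁻¹¹ × 5.460×10²⁰ = 3.644×10¹⁰ m³/s².
A synchronous orbit has period T, so by Kepler's third law a = (μT²/4π²)^(1/3).
μT²/4π² = 3.644×10¹⁰ × (1.163×10⁵)² / 39.48 = 1.248×10¹⁹ m³.
a = 2.320×10⁶ m = 2319.8 km.

r_sync ≈ 2320 km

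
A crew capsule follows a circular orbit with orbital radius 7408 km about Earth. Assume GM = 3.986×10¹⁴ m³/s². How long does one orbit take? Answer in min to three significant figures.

T ≈ 106 min

r = 7408 km = 7.408×10⁶ m.
Kepler's third law: T = 2π√(r³/μ) = 2π√((7.408×10⁶)³ / 3.986×10¹⁴).
r³/μ = 1.020×10⁶ s², so T = 2π × 1.010×10³ = 6.345×10³ s.
Converting: 6.345×10³ s ÷ 60.00 = 105.8 min.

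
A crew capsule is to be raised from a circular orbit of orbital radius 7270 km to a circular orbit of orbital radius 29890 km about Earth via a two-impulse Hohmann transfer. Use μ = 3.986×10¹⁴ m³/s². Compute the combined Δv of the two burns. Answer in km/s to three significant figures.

Δv_total ≈ 3.35 km/s

r₁ = 7270 km = 7.270×10⁶ m.
r₂ = 29890 km = 2.989×10⁷ m.
Transfer ellipse a_t = (r₁ + r₂)/2 = 1.858×10⁷ m.
At r₁: circular v_c1 = √(μ/r₁) = 7405 m/s; transfer-perigee v_p = √[μ(2/r₁ − 1/a_t)] = 9392 m/s.
Δv₁ = v_p − v_c1 = 1987 m/s.
At r₂: circular v_c2 = √(μ/r₂) = 3652 m/s; transfer-apogee v_a = √[μ(2/r₂ − 1/a_t)] = 2284 m/s.
Δv₂ = v_c2 − v_a = 1368 m/s.
Total Δv = Δv₁ + Δv₂ = 3355 m/s = 3.355 km/s.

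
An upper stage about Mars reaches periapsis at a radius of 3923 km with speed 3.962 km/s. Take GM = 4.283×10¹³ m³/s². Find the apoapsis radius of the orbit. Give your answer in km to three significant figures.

r_p = 3.923×10⁶ m.
Specific energy ε = v²/2 − μ/r = -3.069×10⁶ J/kg, so a = −μ/(2ε) = 6.978×10⁶ m.
The apsides satisfy r_p + r_a = 2a, so the apoapsis radius is 2a − r_p = 1.003×10⁷ m = 10033 km.

apoapsis radius ≈ 10000 km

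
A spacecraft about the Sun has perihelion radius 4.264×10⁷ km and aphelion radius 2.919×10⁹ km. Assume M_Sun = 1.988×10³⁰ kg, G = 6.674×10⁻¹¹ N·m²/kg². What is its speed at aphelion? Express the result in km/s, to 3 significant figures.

v ≈ 1.14 km/s

μ = GM = 6.674×10⁻¹¹ × 1.988×10³⁰ = 1.327×10²⁰ m³/s².
Semi-major axis a = (r_p + r_a)/2 = 1.4808×10⁹ km = 1.481×10¹² m.
Vis-viva: v² = μ(2/r − 1/a) = 1.327×10²⁰ × (6.852×10⁻¹³ − 6.753×10⁻¹³) = 1.309×10⁶ m²/s².
v = 1144 m/s = 1.144 km/s.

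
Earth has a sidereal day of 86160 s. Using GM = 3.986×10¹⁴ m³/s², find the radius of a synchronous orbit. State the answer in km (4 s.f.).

r_sync ≈ 42160 km

A synchronous orbit has period T, so by Kepler's third law a = (μT²/4π²)^(1/3).
μT²/4π² = 3.986×10¹⁴ × (8.616×10⁴)² / 39.48 = 7.495×10²² m³.
a = 4.216×10⁷ m = 42163 km.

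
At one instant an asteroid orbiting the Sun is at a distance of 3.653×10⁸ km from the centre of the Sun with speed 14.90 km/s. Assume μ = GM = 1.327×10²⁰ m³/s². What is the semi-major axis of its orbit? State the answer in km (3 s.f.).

a ≈ 2.63×10⁸ km

r = 3.653×10¹¹ m.
Specific orbital energy ε = v²/2 − μ/r = (14900)²/2 − 1.327×10²⁰/3.653×10¹¹ = -2.523×10⁸ J/kg.
Since ε = −μ/(2a), a = −μ/(2ε) = 2.630×10¹¹ m = 2.6302×10⁸ km.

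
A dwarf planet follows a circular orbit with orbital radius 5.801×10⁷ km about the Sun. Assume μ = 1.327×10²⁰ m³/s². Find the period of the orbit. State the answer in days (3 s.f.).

r = 5.801×10⁷ km = 5.801×10¹⁰ m.
Kepler's third law: T = 2π√(r³/μ) = 2π√((5.801×10¹⁰)³ / 1.327×10²⁰).
r³/μ = 1.471×10¹² s², so T = 2π × 1.213×10⁶ = 7.621×10⁶ s.
Converting: 7.621×10⁶ s ÷ 86400 = 88.20 days.

T ≈ 88.2 days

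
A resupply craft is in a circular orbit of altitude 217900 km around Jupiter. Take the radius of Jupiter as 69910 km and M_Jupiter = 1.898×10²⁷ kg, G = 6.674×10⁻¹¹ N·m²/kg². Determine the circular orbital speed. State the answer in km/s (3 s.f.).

v ≈ 21.0 km/s

μ = GM = 6.674×10⁻¹¹ × 1.898×10²⁷ = 1.267×10¹⁷ m³/s².
r = 69910 + 217900 = 287810 km = 2.8781×10⁸ m.
For a circular orbit v = √(μ/r) = √(1.267×10¹⁷ / 2.878×10⁸) = √(4.401×10⁸) = 20980 m/s.
That is 20.98 km/s.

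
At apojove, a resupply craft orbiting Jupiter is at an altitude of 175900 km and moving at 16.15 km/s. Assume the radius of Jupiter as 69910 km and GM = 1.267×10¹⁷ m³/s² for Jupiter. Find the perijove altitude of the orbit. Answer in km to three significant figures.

r_a = 69910 + 175900 = 2.4581×10⁵ km = 2.458×10⁸ m.
Specific energy ε = v²/2 − μ/r = -3.850×10⁸ J/kg, so a = −μ/(2ε) = 1.645×10⁸ m.
The apsides satisfy r_p + r_a = 2a, so the perijove radius is 2a − r_a = 8.326×10⁷ m = 83257 km.
Perijove altitude = 83257 − 69910 = 13347 km.

perijove altitude ≈ 13300 km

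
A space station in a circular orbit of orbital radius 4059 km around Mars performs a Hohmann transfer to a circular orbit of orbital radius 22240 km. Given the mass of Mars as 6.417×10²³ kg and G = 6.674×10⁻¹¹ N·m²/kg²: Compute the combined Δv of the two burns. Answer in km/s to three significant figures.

Δv_total ≈ 1.59 km/s

μ = GM = 6.674×10⁻¹¹ × 6.417×10²³ = 4.283×10¹³ m³/s².
r₁ = 4059 km = 4.059×10⁶ m.
r₂ = 22240 km = 2.224×10⁷ m.
Transfer ellipse a_t = (r₁ + r₂)/2 = 1.315×10⁷ m.
At r₁: circular v_c1 = √(μ/r₁) = 3248 m/s; transfer-periapsis v_p = √[μ(2/r₁ − 1/a_t)] = 4224 m/s.
Δv₁ = v_p − v_c1 = 976.1 m/s.
At r₂: circular v_c2 = √(μ/r₂) = 1388 m/s; transfer-apoapsis v_a = √[μ(2/r₂ − 1/a_t)] = 771.0 m/s.
Δv₂ = v_c2 − v_a = 616.7 m/s.
Total Δv = Δv₁ + Δv₂ = 1593 m/s = 1.593 km/s.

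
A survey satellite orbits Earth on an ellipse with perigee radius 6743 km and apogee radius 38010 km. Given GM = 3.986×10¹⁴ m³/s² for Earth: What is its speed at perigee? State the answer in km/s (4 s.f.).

v ≈ 10.02 km/s

Semi-major axis a = (r_p + r_a)/2 = 22376 km = 2.238×10⁷ m.
Vis-viva: v² = μ(2/r − 1/a) = 3.986×10¹⁴ × (2.966×10⁻⁷ − 4.469×10⁻⁸) = 1.004×10⁸ m²/s².
v = 10020 m/s = 10.02 km/s.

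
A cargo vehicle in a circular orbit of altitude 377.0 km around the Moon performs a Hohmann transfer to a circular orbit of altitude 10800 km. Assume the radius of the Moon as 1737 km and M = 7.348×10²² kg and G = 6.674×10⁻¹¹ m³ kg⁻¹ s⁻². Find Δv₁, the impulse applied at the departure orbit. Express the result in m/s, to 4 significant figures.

μ = GM = 6.674×10⁻¹¹ × 7.348×10²² = 4.904×10¹² m³/s².
r₁ = 1737 + 377.0 = 2114.0 km = 2.1140×10⁶ m.
r₂ = 1737 + 10800 = 12537 km = 1.2537×10⁷ m.
Transfer ellipse a_t = (r₁ + r₂)/2 = 7.326×10⁶ m.
At r₁: circular v_c1 = √(μ/r₁) = 1523 m/s; transfer-perilune v_p = √[μ(2/r₁ − 1/a_t)] = 1993 m/s.
Δv₁ = v_p − v_c1 = 469.4 m/s.

Δv ≈ 469.4 m/s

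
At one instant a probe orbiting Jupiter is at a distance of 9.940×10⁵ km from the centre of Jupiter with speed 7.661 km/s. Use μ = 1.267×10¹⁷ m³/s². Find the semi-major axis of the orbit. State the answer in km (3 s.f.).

a ≈ 6.46×10⁵ km

r = 9.940×10⁸ m.
Vis-viva rearranged: 1/a = 2/r − v²/μ = 2.012×10⁻⁹ − 4.632×10⁻¹⁰ = 1.549×10⁻⁹ m⁻¹.
a = 6.456×10⁸ m = 6.4564×10⁵ km.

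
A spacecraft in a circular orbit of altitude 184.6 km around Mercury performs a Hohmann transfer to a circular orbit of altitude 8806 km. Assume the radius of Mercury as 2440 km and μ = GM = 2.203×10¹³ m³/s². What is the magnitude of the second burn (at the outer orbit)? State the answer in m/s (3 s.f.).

Δv ≈ 539 m/s

r₁ = 2440 + 184.6 = 2624.6 km = 2.6246×10⁶ m.
r₂ = 2440 + 8806 = 11246 km = 1.1246×10⁷ m.
Transfer ellipse a_t = (r₁ + r₂)/2 = 6.935×10⁶ m.
At r₁: circular v_c1 = √(μ/r₁) = 2897 m/s; transfer-periherm v_p = √[μ(2/r₁ − 1/a_t)] = 3689 m/s.
At r₂: circular v_c2 = √(μ/r₂) = 1400 m/s; transfer-apoherm v_a = √[μ(2/r₂ − 1/a_t)] = 861.0 m/s.
Δv₂ = v_c2 − v_a = 538.6 m/s.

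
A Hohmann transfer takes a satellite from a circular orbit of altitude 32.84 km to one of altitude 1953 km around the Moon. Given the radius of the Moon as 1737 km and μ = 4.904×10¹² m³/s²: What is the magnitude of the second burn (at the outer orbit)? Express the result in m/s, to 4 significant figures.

Δv ≈ 224.6 m/s

r₁ = 1737 + 32.84 = 1769.8 km = 1.7698×10⁶ m.
r₂ = 1737 + 1953 = 3690.0 km = 3.6900×10⁶ m.
Transfer ellipse a_t = (r₁ + r₂)/2 = 2.730×10⁶ m.
At r₁: circular v_c1 = √(μ/r₁) = 1665 m/s; transfer-perilune v_p = √[μ(2/r₁ − 1/a_t)] = 1935 m/s.
At r₂: circular v_c2 = √(μ/r₂) = 1153 m/s; transfer-apolune v_a = √[μ(2/r₂ − 1/a_t)] = 928.2 m/s.
Δv₂ = v_c2 − v_a = 224.6 m/s.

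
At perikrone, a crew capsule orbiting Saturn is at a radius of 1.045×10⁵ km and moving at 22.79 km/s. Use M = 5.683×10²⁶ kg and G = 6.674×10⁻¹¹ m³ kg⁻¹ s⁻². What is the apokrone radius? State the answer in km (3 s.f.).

μ = GM = 6.674×10⁻¹¹ × 5.683×10²⁶ = 3.793×10¹⁶ m³/s².
r_p = 1.045×10⁸ m.
Specific energy ε = v²/2 − μ/r = -1.033×10⁸ J/kg, so a = −μ/(2ε) = 1.837×10⁸ m.
The apsides satisfy r_p + r_a = 2a, so the apokrone radius is 2a − r_p = 2.628×10⁸ m = 2.6281×10⁵ km.

apokrone radius ≈ 2.63×10⁵ km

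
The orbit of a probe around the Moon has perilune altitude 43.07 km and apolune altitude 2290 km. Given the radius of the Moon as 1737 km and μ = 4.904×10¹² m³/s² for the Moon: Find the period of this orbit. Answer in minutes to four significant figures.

T ≈ 234.0 minutes

r_p = 1737 + 43.07 = 1780.1 km = 1.7801×10⁶ m.
r_a = 1737 + 2290 = 4027.0 km = 4.0270×10⁶ m.
Semi-major axis a = (r_p + r_a)/2 = (1780.1 + 4027.0)/2 = 2903.5 km = 2.904×10⁶ m.
By Kepler's third law T = 2π√(a³/μ) = 2π × 2.234×10³ = 1.404×10⁴ s.
= 234.0 minutes.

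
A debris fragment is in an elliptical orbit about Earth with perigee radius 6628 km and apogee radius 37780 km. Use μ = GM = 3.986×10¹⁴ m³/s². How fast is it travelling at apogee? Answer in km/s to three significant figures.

Semi-major axis a = (r_p + r_a)/2 = 22204 km = 2.220×10⁷ m.
Vis-viva: v² = μ(2/r − 1/a) = 3.986×10¹⁴ × (5.294×10⁻⁸ − 4.504×10⁻⁸) = 3.149×10⁶ m²/s².
v = 1775 m/s = 1.775 km/s.

v ≈ 1.77 km/s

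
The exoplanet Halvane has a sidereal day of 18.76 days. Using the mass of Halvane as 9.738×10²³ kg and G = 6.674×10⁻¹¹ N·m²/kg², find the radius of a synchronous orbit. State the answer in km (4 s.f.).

r_sync ≈ 1.629×10⁵ km

μ = GM = 6.674×10⁻¹¹ × 9.738×10²³ = 6.499×10¹³ m³/s².
T = 18.76 days = 1.621×10⁶ s.
A synchronous orbit has period T, so by Kepler's third law a = (μT²/4π²)^(1/3).
μT²/4π² = 6.499×10¹³ × (1.621×10⁶)² / 39.48 = 4.325×10²⁴ m³.
a = 1.629×10⁸ m = 1.6293×10⁵ km.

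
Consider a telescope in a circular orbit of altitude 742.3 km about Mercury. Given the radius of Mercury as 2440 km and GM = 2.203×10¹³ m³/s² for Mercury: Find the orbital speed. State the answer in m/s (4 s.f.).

v ≈ 2631 m/s

r = 2440 + 742.3 = 3182.3 km = 3.1823×10⁶ m.
For a circular orbit v = √(μ/r) = √(2.203×10¹³ / 3.182×10⁶) = √(6.923×10⁶) = 2631 m/s.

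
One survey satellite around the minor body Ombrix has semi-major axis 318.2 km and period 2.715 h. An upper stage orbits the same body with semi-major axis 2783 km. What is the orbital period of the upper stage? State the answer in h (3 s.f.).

T₂ ≈ 70.2 h

Kepler's third law: T² ∝ a³, so T₂ = T₁ (a₂/a₁)^(3/2).
a₂/a₁ = 8.746, (a₂/a₁)^(3/2) = 25.87.
T₂ = 2.715 × 25.87 = 70.22 h.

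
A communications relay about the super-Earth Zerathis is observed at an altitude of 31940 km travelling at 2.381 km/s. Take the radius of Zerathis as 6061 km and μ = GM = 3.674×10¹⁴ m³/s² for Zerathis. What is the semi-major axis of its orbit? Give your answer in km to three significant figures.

a ≈ 26900 km

r = 6061 + 31940 = 38001 km = 3.800×10⁷ m.
Specific orbital energy ε = v²/2 − μ/r = (2381)²/2 − 3.674×10¹⁴/3.800×10⁷ = -6.834×10⁶ J/kg.
Since ε = −μ/(2a), a = −μ/(2ε) = 2.688×10⁷ m = 26882 km.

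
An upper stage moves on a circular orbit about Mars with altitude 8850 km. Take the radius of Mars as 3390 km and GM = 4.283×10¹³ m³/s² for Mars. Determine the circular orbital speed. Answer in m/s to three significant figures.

v ≈ 1870 m/s

r = 3390 + 8850 = 12240 km = 1.2240×10⁷ m.
For a circular orbit v = √(μ/r) = √(4.283×10¹³ / 1.224×10⁷) = √(3.499×10⁶) = 1871 m/s.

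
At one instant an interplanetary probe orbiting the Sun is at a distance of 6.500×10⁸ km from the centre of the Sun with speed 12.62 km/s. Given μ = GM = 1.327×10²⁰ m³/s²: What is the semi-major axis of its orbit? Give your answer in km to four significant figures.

a ≈ 5.328×10⁸ km

r = 6.500×10¹¹ m.
Vis-viva rearranged: 1/a = 2/r − v²/μ = 3.077×10⁻¹² − 1.200×10⁻¹² = 1.877×10⁻¹² m⁻¹.
a = 5.328×10¹¹ m = 5.3284×10⁸ km.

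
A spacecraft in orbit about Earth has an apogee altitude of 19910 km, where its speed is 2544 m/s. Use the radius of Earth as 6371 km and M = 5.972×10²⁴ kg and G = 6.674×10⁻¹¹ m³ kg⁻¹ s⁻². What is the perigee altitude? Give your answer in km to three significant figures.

perigee altitude ≈ 758 km

μ = GM = 6.674×10⁻¹¹ × 5.972×10²⁴ = 3.986×10¹⁴ m³/s².
r_a = 6371 + 19910 = 26281 km = 2.628×10⁷ m.
Specific energy ε = v²/2 − μ/r = -1.193×10⁷ J/kg, so a = −μ/(2ε) = 1.670×10⁷ m.
The apsides satisfy r_p + r_a = 2a, so the perigee radius is 2a − r_a = 7.129×10⁶ m = 7128.7 km.
Perigee altitude = 7128.7 − 6371 = 757.75 km.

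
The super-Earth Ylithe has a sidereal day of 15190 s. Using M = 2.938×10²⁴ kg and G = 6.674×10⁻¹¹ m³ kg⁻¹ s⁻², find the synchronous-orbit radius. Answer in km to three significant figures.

μ = GM = 6.674×10⁻¹¹ × 2.938×10²⁴ = 1.961×10¹⁴ m³/s².
A synchronous orbit has period T, so by Kepler's third law a = (μT²/4π²)^(1/3).
μT²/4π² = 1.961×10¹⁴ × (1.519×10⁴)² / 39.48 = 1.146×10²¹ m³.
a = 1.046×10⁷ m = 10465 km.

r_sync ≈ 10500 km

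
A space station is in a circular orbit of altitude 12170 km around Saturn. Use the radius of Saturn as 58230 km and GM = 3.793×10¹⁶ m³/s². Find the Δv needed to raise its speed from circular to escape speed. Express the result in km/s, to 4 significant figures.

Δv ≈ 9.615 km/s

r = 58230 + 12170 = 70400 km = 7.0400×10⁷ m.
Circular speed v_c = √(μ/r) = 23210 m/s.
Escape speed v_esc = √(2μ/r) = √2 × v_c = 32830 m/s.
Δv = v_esc − v_c = 9615 m/s = 9.615 km/s.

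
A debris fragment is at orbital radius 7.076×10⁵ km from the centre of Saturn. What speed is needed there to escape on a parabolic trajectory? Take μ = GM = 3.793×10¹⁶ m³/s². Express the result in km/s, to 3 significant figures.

r = 7.076×10⁵ km = 7.076×10⁸ m.
Escape speed v_esc = √(2μ/r) = √(2 × 3.793×10¹⁶ / 7.076×10⁸) = √(1.072×10⁸) = 10350 m/s.
= 10.35 km/s.

v_esc ≈ 10.4 km/s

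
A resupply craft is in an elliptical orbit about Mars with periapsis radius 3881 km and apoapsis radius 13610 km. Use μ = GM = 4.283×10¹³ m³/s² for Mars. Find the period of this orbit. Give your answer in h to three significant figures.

T ≈ 6.90 h

Semi-major axis a = (r_p + r_a)/2 = (3881.0 + 13610)/2 = 8745.5 km = 8.746×10⁶ m.
By Kepler's third law T = 2π√(a³/μ) = 2π × 3.952×10³ = 2.483×10⁴ s.
= 6.897 h.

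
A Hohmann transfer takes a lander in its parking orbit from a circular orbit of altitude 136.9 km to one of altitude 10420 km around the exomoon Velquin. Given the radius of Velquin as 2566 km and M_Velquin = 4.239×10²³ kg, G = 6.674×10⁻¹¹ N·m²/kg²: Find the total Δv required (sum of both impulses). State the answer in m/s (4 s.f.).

Δv_total ≈ 1537 m/s

μ = GM = 6.674×10⁻¹¹ × 4.239×10²³ = 2.829×10¹³ m³/s².
r₁ = 2566 + 136.9 = 2702.9 km = 2.7029×10⁶ m.
r₂ = 2566 + 10420 = 12986 km = 1.2986×10⁷ m.
Transfer ellipse a_t = (r₁ + r₂)/2 = 7.844×10⁶ m.
At r₁: circular v_c1 = √(μ/r₁) = 3235 m/s; transfer-periapsis v_p = √[μ(2/r₁ − 1/a_t)] = 4163 m/s.
Δv₁ = v_p − v_c1 = 927.4 m/s.
At r₂: circular v_c2 = √(μ/r₂) = 1476 m/s; transfer-apoapsis v_a = √[μ(2/r₂ − 1/a_t)] = 866.4 m/s.
Δv₂ = v_c2 − v_a = 609.6 m/s.
Total Δv = Δv₁ + Δv₂ = 1537 m/s.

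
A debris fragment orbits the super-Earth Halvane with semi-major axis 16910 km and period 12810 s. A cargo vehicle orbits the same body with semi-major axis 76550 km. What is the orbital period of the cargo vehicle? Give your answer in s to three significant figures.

Kepler's third law: T² ∝ a³, so T₂ = T₁ (a₂/a₁)^(3/2).
a₂/a₁ = 4.527, (a₂/a₁)^(3/2) = 9.632.
T₂ = 12810 × 9.632 = 1.234×10⁵ s.

T₂ ≈ 1.23×10⁵ s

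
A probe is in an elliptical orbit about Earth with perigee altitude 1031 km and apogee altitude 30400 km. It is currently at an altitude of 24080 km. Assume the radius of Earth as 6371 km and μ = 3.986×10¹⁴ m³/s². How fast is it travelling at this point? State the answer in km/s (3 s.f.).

r_p = 6371 + 1031 = 7402.0 km = 7.4020×10⁶ m.
r_a = 6371 + 30400 = 36771 km = 3.6771×10⁷ m.
r = 6371 + 24080 = 30451 km = 3.045×10⁷ m.
Semi-major axis a = (r_p + r_a)/2 = 22086 km = 2.209×10⁷ m.
Vis-viva: v² = μ(2/r − 1/a) = 3.986×10¹⁴ × (6.568×10⁻⁸ − 4.528×10⁻⁸) = 8.133×10⁶ m²/s².
v = 2852 m/s = 2.852 km/s.

v ≈ 2.85 km/s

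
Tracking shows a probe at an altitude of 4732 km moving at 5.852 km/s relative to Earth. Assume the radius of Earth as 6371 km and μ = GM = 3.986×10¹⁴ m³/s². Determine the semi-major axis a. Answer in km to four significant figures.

a ≈ 10610 km

r = 6371 + 4732 = 11103 km = 1.110×10⁷ m.
Vis-viva rearranged: 1/a = 2/r − v²/μ = 1.801×10⁻⁷ − 8.592×10⁻⁸ = 9.422×10⁻⁸ m⁻¹.
a = 1.061×10⁷ m = 10614 km.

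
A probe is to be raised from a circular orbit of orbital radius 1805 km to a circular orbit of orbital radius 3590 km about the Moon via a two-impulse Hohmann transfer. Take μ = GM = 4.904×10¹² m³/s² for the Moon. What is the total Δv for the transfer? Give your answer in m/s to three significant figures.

Δv_total ≈ 466 m/s

r₁ = 1805 km = 1.805×10⁶ m.
r₂ = 3590 km = 3.590×10⁶ m.
Transfer ellipse a_t = (r₁ + r₂)/2 = 2.698×10⁶ m.
At r₁: circular v_c1 = √(μ/r₁) = 1648 m/s; transfer-perilune v_p = √[μ(2/r₁ − 1/a_t)] = 1902 m/s.
Δv₁ = v_p − v_c1 = 253.2 m/s.
At r₂: circular v_c2 = √(μ/r₂) = 1169 m/s; transfer-apolune v_a = √[μ(2/r₂ − 1/a_t)] = 956.1 m/s.
Δv₂ = v_c2 − v_a = 212.7 m/s.
Total Δv = Δv₁ + Δv₂ = 465.9 m/s.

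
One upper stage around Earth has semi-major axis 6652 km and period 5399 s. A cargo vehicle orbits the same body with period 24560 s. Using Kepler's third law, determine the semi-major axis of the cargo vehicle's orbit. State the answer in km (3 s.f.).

a₂ ≈ 18300 km

Kepler's third law: a³ ∝ T², so a₂ = a₁ (T₂/T₁)^(2/3).
T₂/T₁ = 4.549, (T₂/T₁)^(2/3) = 2.745.
a₂ = 6652 × 2.745 = 18260 km.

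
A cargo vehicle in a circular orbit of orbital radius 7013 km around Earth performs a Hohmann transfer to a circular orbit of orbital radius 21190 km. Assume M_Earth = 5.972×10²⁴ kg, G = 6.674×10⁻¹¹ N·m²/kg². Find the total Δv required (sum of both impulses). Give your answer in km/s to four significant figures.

μ = GM = 6.674×10⁻¹¹ × 5.972×10²⁴ = 3.986×10¹⁴ m³/s².
r₁ = 7013 km = 7.013×10⁶ m.
r₂ = 21190 km = 2.119×10⁷ m.
Transfer ellipse a_t = (r₁ + r₂)/2 = 1.410×10⁷ m.
At r₁: circular v_c1 = √(μ/r₁) = 7539 m/s; transfer-perigee v_p = √[μ(2/r₁ − 1/a_t)] = 9241 m/s.
Δv₁ = v_p − v_c1 = 1703 m/s.
At r₂: circular v_c2 = √(μ/r₂) = 4337 m/s; transfer-apogee v_a = √[μ(2/r₂ − 1/a_t)] = 3058 m/s.
Δv₂ = v_c2 − v_a = 1278 m/s.
Total Δv = Δv₁ + Δv₂ = 2981 m/s = 2.981 km/s.

Δv_total ≈ 2.981 km/s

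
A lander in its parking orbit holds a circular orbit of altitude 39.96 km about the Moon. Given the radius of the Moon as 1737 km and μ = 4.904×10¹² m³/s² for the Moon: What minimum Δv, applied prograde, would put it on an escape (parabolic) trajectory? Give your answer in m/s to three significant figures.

Δv ≈ 688 m/s

r = 1737 + 39.96 = 1777.0 km = 1.7770×10⁶ m.
Circular speed v_c = √(μ/r) = 1661 m/s.
Escape speed v_esc = √(2μ/r) = √2 × v_c = 2349 m/s.
Δv = v_esc − v_c = 688.1 m/s.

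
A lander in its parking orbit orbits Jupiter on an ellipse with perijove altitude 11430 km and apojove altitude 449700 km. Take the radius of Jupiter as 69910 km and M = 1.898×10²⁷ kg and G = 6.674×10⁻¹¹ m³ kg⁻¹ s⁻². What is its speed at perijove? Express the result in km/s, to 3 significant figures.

μ = GM = 6.674×10⁻¹¹ × 1.898×10²⁷ = 1.267×10¹⁷ m³/s².
r_p = 69910 + 11430 = 81340 km = 8.1340×10⁷ m.
r_a = 69910 + 449700 = 519610 km = 5.1961×10⁸ m.
Semi-major axis a = (r_p + r_a)/2 = 3.0048×10⁵ km = 3.005×10⁸ m.
Vis-viva: v² = μ(2/r − 1/a) = 1.267×10¹⁷ × (2.459×10⁻⁸ − 3.328×10⁻⁹) = 2.693×10⁹ m²/s².
v = 51890 m/s = 51.89 km/s.

v ≈ 51.9 km/s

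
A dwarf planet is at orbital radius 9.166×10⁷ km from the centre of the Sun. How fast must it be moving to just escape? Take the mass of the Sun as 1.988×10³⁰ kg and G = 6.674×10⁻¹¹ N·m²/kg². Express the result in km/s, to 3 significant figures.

μ = GM = 6.674×10⁻¹¹ × 1.988×10³⁰ = 1.327×10²⁰ m³/s².
r = 9.166×10⁷ km = 9.166×10¹⁰ m.
Escape speed v_esc = √(2μ/r) = √(2 × 1.327×10²⁰ / 9.166×10¹⁰) = √(2.895×10⁹) = 53810 m/s.
= 53.81 km/s.

v_esc ≈ 53.8 km/s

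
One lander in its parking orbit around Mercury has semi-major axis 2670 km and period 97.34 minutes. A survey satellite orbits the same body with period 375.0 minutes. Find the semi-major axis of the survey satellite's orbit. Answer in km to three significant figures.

Kepler's third law: a³ ∝ T², so a₂ = a₁ (T₂/T₁)^(2/3).
T₂/T₁ = 3.852, (T₂/T₁)^(2/3) = 2.457.
a₂ = 2670 × 2.457 = 6562 km.

a₂ ≈ 6560 km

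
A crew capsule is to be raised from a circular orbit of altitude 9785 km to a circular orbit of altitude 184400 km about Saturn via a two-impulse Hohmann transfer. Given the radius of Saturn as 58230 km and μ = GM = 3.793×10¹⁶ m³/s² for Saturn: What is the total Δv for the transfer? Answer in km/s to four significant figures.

r₁ = 58230 + 9785 = 68015 km = 6.8015×10⁷ m.
r₂ = 58230 + 184400 = 242630 km = 2.4263×10⁸ m.
Transfer ellipse a_t = (r₁ + r₂)/2 = 1.553×10⁸ m.
At r₁: circular v_c1 = √(μ/r₁) = 23620 m/s; transfer-perikrone v_p = √[μ(2/r₁ − 1/a_t)] = 29520 m/s.
Δv₁ = v_p − v_c1 = 5900 m/s.
At r₂: circular v_c2 = √(μ/r₂) = 12500 m/s; transfer-apokrone v_a = √[μ(2/r₂ − 1/a_t)] = 8274 m/s.
Δv₂ = v_c2 − v_a = 4229 m/s.
Total Δv = Δv₁ + Δv₂ = 10130 m/s = 10.13 km/s.

Δv_total ≈ 10.13 km/s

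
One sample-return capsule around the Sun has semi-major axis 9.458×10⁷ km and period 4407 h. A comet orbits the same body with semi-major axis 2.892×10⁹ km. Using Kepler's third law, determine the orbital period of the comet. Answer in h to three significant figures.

Kepler's third law: T² ∝ a³, so T₂ = T₁ (a₂/a₁)^(3/2).
a₂/a₁ = 30.58, (a₂/a₁)^(3/2) = 169.1.
T₂ = 4407 × 169.1 = 7.451×10⁵ h.

T₂ ≈ 7.45×10⁵ h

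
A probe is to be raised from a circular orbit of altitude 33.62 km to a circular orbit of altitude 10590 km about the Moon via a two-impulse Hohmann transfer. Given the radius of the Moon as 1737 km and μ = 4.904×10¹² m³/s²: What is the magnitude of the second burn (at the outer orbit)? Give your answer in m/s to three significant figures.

r₁ = 1737 + 33.62 = 1770.6 km = 1.7706×10⁶ m.
r₂ = 1737 + 10590 = 12327 km = 1.2327×10⁷ m.
Transfer ellipse a_t = (r₁ + r₂)/2 = 7.049×10⁶ m.
At r₁: circular v_c1 = √(μ/r₁) = 1664 m/s; transfer-perilune v_p = √[μ(2/r₁ − 1/a_t)] = 2201 m/s.
At r₂: circular v_c2 = √(μ/r₂) = 630.7 m/s; transfer-apolune v_a = √[μ(2/r₂ − 1/a_t)] = 316.1 m/s.
Δv₂ = v_c2 − v_a = 314.6 m/s.

Δv ≈ 315 m/s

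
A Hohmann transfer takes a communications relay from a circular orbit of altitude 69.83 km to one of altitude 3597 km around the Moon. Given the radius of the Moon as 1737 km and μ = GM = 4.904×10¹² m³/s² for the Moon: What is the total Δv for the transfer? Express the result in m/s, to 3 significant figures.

r₁ = 1737 + 69.83 = 1806.8 km = 1.8068×10⁶ m.
r₂ = 1737 + 3597 = 5334.0 km = 5.3340×10⁶ m.
Transfer ellipse a_t = (r₁ + r₂)/2 = 3.570×10⁶ m.
At r₁: circular v_c1 = √(μ/r₁) = 1647 m/s; transfer-perilune v_p = √[μ(2/r₁ − 1/a_t)] = 2014 m/s.
Δv₁ = v_p − v_c1 = 366.2 m/s.
At r₂: circular v_c2 = √(μ/r₂) = 958.8 m/s; transfer-apolune v_a = √[μ(2/r₂ − 1/a_t)] = 682.1 m/s.
Δv₂ = v_c2 − v_a = 276.7 m/s.
Total Δv = Δv₁ + Δv₂ = 642.9 m/s.

Δv_total ≈ 643 m/s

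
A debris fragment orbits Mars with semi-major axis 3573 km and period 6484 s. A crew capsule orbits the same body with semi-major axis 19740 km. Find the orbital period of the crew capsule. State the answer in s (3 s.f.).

Kepler's third law: T² ∝ a³, so T₂ = T₁ (a₂/a₁)^(3/2).
a₂/a₁ = 5.525, (a₂/a₁)^(3/2) = 12.99.
T₂ = 6484 × 12.99 = 84200 s.

T₂ ≈ 84200 s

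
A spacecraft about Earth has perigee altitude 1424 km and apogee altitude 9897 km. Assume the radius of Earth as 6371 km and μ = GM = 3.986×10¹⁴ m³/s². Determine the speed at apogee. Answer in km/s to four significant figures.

r_p = 6371 + 1424 = 7795.0 km = 7.7950×10⁶ m.
r_a = 6371 + 9897 = 16268 km = 1.6268×10⁷ m.
Semi-major axis a = (r_p + r_a)/2 = 12032 km = 1.203×10⁷ m.
Vis-viva: v² = μ(2/r − 1/a) = 3.986×10¹⁴ × (1.229×10⁻⁷ − 8.312×10⁻⁸) = 1.587×10⁷ m²/s².
v = 3984 m/s = 3.984 km/s.

v ≈ 3.984 km/s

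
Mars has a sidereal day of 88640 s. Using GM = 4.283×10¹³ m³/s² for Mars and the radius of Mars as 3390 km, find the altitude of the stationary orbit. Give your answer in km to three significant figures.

A synchronous orbit has period T, so by Kepler's third law a = (μT²/4π²)^(1/3).
μT²/4π² = 4.283×10¹³ × (8.864×10⁴)² / 39.48 = 8.524×10²¹ m³.
a = 2.043×10⁷ m = 20428 km.
Altitude h = a − R = 20428 − 3390 = 17038 km.

h_sync ≈ 17000 km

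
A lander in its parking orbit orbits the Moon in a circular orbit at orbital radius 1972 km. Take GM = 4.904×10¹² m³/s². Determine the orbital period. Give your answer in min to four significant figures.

r = 1972 km = 1.972×10⁶ m.
Kepler's third law: T = 2π√(r³/μ) = 2π√((1.972×10⁶)³ / 4.904×10¹²).
r³/μ = 1.564×10⁶ s², so T = 2π × 1.251×10³ = 7.857×10³ s.
Converting: 7.857×10³ s ÷ 60.00 = 131.0 min.

T ≈ 131.0 min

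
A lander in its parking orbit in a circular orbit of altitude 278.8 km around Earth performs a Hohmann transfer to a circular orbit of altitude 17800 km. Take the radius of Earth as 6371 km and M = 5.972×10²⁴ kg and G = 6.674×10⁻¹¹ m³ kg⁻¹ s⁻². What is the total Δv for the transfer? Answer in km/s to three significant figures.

μ = GM = 6.674×10⁻¹¹ × 5.972×10²⁴ = 3.986×10¹⁴ m³/s².
r₁ = 6371 + 278.8 = 6649.8 km = 6.6498×10⁶ m.
r₂ = 6371 + 17800 = 24171 km = 2.4171×10⁷ m.
Transfer ellipse a_t = (r₁ + r₂)/2 = 1.541×10⁷ m.
At r₁: circular v_c1 = √(μ/r₁) = 7742 m/s; transfer-perigee v_p = √[μ(2/r₁ − 1/a_t)] = 9696 m/s.
Δv₁ = v_p − v_c1 = 1954 m/s.
At r₂: circular v_c2 = √(μ/r₂) = 4061 m/s; transfer-apogee v_a = √[μ(2/r₂ − 1/a_t)] = 2667 m/s.
Δv₂ = v_c2 − v_a = 1393 m/s.
Total Δv = Δv₁ + Δv₂ = 3347 m/s = 3.347 km/s.

Δv_total ≈ 3.35 km/s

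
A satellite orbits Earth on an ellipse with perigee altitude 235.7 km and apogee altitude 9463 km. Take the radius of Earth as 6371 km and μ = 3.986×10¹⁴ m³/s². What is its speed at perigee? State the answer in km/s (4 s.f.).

r_p = 6371 + 235.7 = 6606.7 km = 6.6067×10⁶ m.
r_a = 6371 + 9463 = 15834 km = 1.5834×10⁷ m.
Semi-major axis a = (r_p + r_a)/2 = 11220 km = 1.122×10⁷ m.
Vis-viva: v² = μ(2/r − 1/a) = 3.986×10¹⁴ × (3.027×10⁻⁷ − 8.912×10⁻⁸) = 8.514×10⁷ m²/s².
v = 9227 m/s = 9.227 km/s.

v ≈ 9.227 km/s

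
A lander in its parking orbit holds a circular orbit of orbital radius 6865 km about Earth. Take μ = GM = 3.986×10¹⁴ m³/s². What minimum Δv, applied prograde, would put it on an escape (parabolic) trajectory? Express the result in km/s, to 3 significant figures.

Δv ≈ 3.16 km/s

r = 6865 km = 6.865×10⁶ m.
Circular speed v_c = √(μ/r) = 7620 m/s.
Escape speed v_esc = √(2μ/r) = √2 × v_c = 10780 m/s.
Δv = v_esc − v_c = 3156 m/s = 3.156 km/s.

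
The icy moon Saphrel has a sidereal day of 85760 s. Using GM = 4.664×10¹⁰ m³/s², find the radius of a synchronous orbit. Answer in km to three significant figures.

r_sync ≈ 2060 km

A synchronous orbit has period T, so by Kepler's third law a = (μT²/4π²)^(1/3).
μT²/4π² = 4.664×10¹⁰ × (8.576×10⁴)² / 39.48 = 8.689×10¹⁸ m³.
a = 2.056×10⁶ m = 2055.8 km.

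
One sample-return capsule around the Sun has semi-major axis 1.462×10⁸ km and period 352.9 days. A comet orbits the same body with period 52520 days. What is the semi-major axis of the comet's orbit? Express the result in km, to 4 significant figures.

Kepler's third law: a³ ∝ T², so a₂ = a₁ (T₂/T₁)^(2/3).
T₂/T₁ = 148.8, (T₂/T₁)^(2/3) = 28.08.
a₂ = 1.462×10⁸ × 28.08 = 4.106×10⁹ km.

a₂ ≈ 4.106×10⁹ km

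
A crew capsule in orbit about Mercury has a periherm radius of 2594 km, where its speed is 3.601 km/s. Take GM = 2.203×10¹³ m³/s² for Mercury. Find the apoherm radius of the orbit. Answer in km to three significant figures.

apoherm radius ≈ 8370 km

r_p = 2.594×10⁶ m.
Specific energy ε = v²/2 − μ/r = -2.009×10⁶ J/kg, so a = −μ/(2ε) = 5.483×10⁶ m.
The apsides satisfy r_p + r_a = 2a, so the apoherm radius is 2a − r_p = 8.371×10⁶ m = 8371.2 km.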